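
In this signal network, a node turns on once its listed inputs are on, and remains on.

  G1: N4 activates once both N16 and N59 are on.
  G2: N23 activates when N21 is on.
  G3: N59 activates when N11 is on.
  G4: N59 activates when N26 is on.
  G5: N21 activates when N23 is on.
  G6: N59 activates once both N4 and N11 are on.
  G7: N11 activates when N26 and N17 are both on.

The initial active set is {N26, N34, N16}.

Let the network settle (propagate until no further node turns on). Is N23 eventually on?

N23 would need N21 (G2), but N21 never turns on.

No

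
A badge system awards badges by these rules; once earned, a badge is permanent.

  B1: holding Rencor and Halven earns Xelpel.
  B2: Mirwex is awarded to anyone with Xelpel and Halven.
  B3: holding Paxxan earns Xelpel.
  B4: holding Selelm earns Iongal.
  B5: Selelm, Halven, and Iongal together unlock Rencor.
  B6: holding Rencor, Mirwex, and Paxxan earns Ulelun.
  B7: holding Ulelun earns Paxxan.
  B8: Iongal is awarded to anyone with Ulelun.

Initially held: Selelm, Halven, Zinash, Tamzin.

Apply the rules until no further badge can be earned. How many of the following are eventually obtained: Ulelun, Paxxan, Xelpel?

1

With Selelm, Iongal is earned (B4).
With Selelm, Halven, and Iongal, Rencor is earned (B5).
With Rencor and Halven, Xelpel is earned (B1).
Ulelun would need Rencor, Mirwex, and Paxxan (B6), but Paxxan is never earned.
Paxxan would need Ulelun (B7), but Ulelun is never earned.
Xelpel: reached.
Reached: Xelpel — 1 of the 3.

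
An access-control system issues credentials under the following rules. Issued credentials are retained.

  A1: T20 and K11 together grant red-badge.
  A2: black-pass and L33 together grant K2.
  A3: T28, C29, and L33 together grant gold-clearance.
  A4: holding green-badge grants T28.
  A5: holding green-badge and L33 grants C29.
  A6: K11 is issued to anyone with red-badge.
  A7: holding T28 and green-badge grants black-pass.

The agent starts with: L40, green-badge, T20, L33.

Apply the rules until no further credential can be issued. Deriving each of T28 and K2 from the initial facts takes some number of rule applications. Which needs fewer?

T28

T28: Holding green-badge grants T28 (A4). [1 rule application]
K2: Holding green-badge grants T28 (A4). Holding T28 and green-badge grants black-pass (A7). Holding black-pass and L33 grants K2 (A2). [3 rule applications]
T28 needs fewer.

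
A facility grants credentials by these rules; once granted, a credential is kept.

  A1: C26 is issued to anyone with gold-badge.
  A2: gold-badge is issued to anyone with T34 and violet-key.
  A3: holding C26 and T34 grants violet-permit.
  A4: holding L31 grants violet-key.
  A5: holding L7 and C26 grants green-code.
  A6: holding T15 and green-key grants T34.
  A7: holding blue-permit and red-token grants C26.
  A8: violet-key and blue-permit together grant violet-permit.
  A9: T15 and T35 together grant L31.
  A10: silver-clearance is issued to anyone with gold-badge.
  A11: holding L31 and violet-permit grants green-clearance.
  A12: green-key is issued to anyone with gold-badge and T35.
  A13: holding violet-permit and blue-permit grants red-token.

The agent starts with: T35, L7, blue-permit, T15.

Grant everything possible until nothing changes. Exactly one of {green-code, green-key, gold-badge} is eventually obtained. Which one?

Holding T15 and T35 grants L31 (A9).
Holding L31 grants violet-key (A4).
Holding violet-key and blue-permit grants violet-permit (A8).
Holding violet-permit and blue-permit grants red-token (A13).
Holding blue-permit and red-token grants C26 (A7).
Holding L7 and C26 grants green-code (A5).
green-key would need gold-badge and T35 (A12), but gold-badge is never granted. gold-badge would need T34 and violet-key (A2), but T34 is never granted.

green-code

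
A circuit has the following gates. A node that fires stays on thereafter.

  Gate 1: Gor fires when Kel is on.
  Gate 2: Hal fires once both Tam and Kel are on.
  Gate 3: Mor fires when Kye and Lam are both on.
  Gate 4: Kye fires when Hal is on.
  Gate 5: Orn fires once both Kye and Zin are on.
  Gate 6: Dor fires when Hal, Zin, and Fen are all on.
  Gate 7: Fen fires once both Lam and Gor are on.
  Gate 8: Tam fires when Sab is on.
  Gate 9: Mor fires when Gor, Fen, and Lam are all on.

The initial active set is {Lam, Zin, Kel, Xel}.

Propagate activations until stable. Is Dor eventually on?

Dor would need Hal, Zin, and Fen (Gate 6), but Hal never turns on.

No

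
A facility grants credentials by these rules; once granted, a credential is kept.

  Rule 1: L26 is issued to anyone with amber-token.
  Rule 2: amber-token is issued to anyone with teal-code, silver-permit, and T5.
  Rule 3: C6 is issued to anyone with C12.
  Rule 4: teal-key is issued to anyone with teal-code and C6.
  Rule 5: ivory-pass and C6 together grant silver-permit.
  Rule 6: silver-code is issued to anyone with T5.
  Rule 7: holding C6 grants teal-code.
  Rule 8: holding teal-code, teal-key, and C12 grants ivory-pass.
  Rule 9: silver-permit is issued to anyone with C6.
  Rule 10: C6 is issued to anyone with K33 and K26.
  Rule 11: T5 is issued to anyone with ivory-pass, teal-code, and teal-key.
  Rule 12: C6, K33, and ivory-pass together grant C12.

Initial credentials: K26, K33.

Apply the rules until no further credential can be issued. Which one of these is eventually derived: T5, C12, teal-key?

teal-key

Holding K33 and K26 grants C6 (Rule 10).
Holding C6 grants teal-code (Rule 7).
Holding teal-code and C6 grants teal-key (Rule 4).
T5 would need ivory-pass, teal-code, and teal-key (Rule 11), but ivory-pass is never granted. C12 would need C6, K33, and ivory-pass (Rule 12), but ivory-pass is never granted.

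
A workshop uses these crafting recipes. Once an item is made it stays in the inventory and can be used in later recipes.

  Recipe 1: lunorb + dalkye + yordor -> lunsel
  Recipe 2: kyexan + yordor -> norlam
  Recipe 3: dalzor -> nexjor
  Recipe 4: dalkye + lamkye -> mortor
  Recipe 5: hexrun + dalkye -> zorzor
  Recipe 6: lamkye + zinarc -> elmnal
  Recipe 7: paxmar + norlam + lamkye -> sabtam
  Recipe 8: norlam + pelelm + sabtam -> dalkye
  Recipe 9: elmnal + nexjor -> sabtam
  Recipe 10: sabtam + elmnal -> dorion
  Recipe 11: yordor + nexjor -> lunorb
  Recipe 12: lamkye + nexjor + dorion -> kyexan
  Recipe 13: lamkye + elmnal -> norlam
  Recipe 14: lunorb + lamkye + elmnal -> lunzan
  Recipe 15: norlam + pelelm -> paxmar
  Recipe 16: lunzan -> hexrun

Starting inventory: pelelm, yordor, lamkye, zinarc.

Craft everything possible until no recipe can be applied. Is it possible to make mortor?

Using Recipe 6, lamkye and zinarc make elmnal.
Using Recipe 13, lamkye and elmnal make norlam.
norlam + pelelm -> paxmar (Recipe 15).
paxmar + norlam + lamkye -> sabtam (Recipe 7).
Using Recipe 8, norlam, pelelm, and sabtam make dalkye.
dalkye + lamkye -> mortor (Recipe 4).

Yes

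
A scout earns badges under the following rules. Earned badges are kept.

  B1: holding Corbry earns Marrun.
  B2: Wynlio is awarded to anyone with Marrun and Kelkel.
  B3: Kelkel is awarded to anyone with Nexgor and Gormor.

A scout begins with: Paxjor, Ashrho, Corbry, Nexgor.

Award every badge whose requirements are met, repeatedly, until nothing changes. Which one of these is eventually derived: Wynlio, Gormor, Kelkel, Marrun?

Marrun

With Corbry, Marrun is earned (B1).
Kelkel would need Nexgor and Gormor (B3), but Gormor is never earned. Wynlio would need Marrun and Kelkel (B2), but Kelkel is never earned. No rule produces Gormor, and it is not given.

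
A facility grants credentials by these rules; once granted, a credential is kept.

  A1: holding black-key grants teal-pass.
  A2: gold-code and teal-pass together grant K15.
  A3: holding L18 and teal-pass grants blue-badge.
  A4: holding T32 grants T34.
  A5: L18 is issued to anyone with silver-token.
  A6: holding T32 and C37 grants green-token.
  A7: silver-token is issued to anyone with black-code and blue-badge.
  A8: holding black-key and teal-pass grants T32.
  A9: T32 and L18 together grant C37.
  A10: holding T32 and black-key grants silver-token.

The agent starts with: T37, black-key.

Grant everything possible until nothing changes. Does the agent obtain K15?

No

K15 would need gold-code and teal-pass (A2), but gold-code is never granted.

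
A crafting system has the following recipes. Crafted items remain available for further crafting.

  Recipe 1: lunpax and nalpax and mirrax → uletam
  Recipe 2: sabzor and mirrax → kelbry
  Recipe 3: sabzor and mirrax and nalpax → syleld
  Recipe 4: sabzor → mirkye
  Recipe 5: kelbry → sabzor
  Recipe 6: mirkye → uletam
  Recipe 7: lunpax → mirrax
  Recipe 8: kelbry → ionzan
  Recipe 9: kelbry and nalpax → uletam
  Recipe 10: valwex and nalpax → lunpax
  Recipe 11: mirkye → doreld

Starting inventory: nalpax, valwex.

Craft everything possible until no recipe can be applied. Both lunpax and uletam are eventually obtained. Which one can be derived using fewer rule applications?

lunpax: Using Recipe 10, valwex and nalpax make lunpax. [1 rule application]
uletam: Using Recipe 10, valwex and nalpax make lunpax. lunpax → mirrax (Recipe 7). Using Recipe 1, lunpax, nalpax, and mirrax make uletam. [3 rule applications]
lunpax needs fewer.

lunpax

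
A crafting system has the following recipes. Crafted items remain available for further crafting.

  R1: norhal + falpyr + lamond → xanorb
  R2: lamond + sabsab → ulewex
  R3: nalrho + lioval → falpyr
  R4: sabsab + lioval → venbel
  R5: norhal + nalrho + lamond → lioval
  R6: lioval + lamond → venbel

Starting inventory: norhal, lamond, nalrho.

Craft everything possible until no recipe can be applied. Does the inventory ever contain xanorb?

Using R5, norhal, nalrho, and lamond make lioval.
nalrho + lioval → falpyr (R3).
norhal + falpyr + lamond → xanorb (R1).

Yes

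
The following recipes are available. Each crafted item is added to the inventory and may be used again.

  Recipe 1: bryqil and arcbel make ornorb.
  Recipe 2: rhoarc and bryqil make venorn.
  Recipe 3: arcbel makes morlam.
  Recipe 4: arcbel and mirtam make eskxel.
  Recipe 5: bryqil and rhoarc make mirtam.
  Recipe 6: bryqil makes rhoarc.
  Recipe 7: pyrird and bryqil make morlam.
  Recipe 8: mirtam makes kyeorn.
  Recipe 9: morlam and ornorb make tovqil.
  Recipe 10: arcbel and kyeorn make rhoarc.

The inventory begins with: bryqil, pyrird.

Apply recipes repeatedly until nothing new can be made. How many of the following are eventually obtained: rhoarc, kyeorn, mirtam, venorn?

4

bryqil → rhoarc (Recipe 6).
rhoarc and bryqil → venorn (Recipe 2).
bryqil and rhoarc → mirtam (Recipe 5).
Using Recipe 8, mirtam makes kyeorn.
rhoarc: reached.
kyeorn: reached.
mirtam: reached.
venorn: reached.
All 4 are reached.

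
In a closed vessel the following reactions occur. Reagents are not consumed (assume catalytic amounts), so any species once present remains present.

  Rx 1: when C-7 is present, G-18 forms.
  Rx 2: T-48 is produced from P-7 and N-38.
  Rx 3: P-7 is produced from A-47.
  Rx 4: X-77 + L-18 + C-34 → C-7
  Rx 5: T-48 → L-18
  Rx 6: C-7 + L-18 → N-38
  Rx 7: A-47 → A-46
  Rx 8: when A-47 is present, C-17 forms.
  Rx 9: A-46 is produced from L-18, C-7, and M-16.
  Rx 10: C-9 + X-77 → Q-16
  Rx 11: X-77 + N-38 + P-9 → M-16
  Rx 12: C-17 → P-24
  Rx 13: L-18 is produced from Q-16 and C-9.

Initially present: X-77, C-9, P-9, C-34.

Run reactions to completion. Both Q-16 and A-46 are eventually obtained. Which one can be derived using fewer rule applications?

Q-16

Q-16: C-9 and X-77 present → Q-16 forms (Rx 10). [1 rule application]
A-46: C-9 and X-77 present → Q-16 forms (Rx 10). Q-16 and C-9 present → L-18 forms (Rx 13). X-77, L-18, and C-34 present → C-7 forms (Rx 4). C-7 and L-18 present → N-38 forms (Rx 6). X-77, N-38, and P-9 present → M-16 forms (Rx 11). L-18, C-7, and M-16 present → A-46 forms (Rx 9). [6 rule applications]
Q-16 needs fewer.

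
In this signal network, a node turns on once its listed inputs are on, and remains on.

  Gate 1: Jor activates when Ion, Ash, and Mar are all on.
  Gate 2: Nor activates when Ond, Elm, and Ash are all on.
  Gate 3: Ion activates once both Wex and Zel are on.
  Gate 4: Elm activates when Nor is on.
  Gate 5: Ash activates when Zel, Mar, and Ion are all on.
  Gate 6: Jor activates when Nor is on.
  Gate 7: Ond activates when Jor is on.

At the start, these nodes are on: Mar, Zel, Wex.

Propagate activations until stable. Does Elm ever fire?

No

Elm would need Nor (Gate 4), but Nor never turns on.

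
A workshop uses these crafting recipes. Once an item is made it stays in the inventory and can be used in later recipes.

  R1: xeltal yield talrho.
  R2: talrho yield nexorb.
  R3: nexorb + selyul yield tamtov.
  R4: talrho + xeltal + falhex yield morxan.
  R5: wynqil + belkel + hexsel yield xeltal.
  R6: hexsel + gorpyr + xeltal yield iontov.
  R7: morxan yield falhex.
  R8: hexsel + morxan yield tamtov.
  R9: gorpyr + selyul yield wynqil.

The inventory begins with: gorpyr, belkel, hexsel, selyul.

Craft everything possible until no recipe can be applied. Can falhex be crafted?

falhex would need morxan (R7), but morxan is never obtained.

No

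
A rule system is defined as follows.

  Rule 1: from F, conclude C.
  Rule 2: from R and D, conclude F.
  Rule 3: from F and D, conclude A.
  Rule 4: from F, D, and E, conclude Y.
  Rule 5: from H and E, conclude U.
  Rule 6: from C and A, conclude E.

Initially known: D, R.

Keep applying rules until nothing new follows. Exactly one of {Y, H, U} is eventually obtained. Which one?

Y

From R and D, Rule 2 gives F.
From F and D, Rule 3 gives A.
F holds, so C follows (Rule 1).
C and A hold, so E follows (Rule 6).
F, D, and E hold, so Y follows (Rule 4).
No rule produces H, and it is not given. U would need H and E (Rule 5), but H is never established.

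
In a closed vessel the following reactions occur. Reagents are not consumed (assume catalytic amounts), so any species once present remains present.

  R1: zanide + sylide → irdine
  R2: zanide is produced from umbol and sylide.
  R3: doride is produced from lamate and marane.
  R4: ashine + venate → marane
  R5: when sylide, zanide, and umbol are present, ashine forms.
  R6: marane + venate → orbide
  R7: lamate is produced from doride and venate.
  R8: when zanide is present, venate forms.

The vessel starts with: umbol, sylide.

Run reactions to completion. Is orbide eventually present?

umbol and sylide present → zanide forms (R2).
sylide, zanide, and umbol present → ashine forms (R5).
zanide present → venate forms (R8).
ashine and venate present → marane forms (R4).
marane and venate present → orbide forms (R6).

Yes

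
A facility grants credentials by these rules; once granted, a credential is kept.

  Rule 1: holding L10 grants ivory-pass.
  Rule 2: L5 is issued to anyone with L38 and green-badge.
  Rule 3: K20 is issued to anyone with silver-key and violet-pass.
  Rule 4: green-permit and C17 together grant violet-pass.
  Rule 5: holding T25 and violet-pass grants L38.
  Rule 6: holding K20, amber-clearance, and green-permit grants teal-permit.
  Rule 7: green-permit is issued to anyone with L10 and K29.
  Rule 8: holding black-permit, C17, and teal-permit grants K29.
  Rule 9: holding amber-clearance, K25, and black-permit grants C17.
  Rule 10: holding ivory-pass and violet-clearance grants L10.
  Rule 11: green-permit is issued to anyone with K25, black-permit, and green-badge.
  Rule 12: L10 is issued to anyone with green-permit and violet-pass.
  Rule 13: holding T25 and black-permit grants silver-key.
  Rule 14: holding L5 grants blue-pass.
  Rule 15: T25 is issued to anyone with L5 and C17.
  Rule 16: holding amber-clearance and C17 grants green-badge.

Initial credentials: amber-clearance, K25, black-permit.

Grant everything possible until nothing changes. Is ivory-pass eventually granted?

Holding amber-clearance, K25, and black-permit grants C17 (Rule 9).
Holding amber-clearance and C17 grants green-badge (Rule 16).
Holding K25, black-permit, and green-badge grants green-permit (Rule 11).
Holding green-permit and C17 grants violet-pass (Rule 4).
Holding green-permit and violet-pass grants L10 (Rule 12).
Holding L10 grants ivory-pass (Rule 1).

Yes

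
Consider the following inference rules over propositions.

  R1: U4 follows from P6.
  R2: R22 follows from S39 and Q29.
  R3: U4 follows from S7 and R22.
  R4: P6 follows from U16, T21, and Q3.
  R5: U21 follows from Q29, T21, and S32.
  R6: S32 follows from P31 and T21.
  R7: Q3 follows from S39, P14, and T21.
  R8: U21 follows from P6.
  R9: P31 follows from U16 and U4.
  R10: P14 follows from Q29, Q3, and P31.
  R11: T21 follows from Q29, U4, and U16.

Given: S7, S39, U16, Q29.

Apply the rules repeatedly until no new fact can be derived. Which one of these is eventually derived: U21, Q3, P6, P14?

U21

S39 and Q29 hold, so R22 follows (R2).
From S7 and R22, R3 gives U4.
From Q29, U4, and U16, R11 gives T21.
From U16 and U4, R9 gives P31.
P31 and T21 hold, so S32 follows (R6).
Q29, T21, and S32 hold, so U21 follows (R5).
Q3 would need S39, P14, and T21 (R7), but P14 is never established. P6 would need U16, T21, and Q3 (R4), but Q3 is never established. P14 would need Q29, Q3, and P31 (R10), but Q3 is never established.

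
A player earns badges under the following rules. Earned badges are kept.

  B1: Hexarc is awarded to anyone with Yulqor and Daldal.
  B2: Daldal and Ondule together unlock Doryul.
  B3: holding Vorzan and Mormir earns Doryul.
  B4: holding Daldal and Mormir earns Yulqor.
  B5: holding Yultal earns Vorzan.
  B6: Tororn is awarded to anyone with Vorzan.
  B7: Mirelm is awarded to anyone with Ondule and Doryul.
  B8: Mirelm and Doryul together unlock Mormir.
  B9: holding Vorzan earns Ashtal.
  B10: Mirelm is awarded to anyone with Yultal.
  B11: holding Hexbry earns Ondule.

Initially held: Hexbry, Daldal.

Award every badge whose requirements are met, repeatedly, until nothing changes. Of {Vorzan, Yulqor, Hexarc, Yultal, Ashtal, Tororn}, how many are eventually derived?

2

With Hexbry, Ondule is earned (B11).
With Daldal and Ondule, Doryul is earned (B2).
With Ondule and Doryul, Mirelm is earned (B7).
With Mirelm and Doryul, Mormir is earned (B8).
With Daldal and Mormir, Yulqor is earned (B4).
With Yulqor and Daldal, Hexarc is earned (B1).
Vorzan would need Yultal (B5), but Yultal is never earned.
Yulqor: reached.
Hexarc: reached.
No rule produces Yultal, and it is not given.
Ashtal would need Vorzan (B9), but Vorzan is never earned.
Tororn would need Vorzan (B6), but Vorzan is never earned.
Reached: Yulqor and Hexarc — 2 of the 6.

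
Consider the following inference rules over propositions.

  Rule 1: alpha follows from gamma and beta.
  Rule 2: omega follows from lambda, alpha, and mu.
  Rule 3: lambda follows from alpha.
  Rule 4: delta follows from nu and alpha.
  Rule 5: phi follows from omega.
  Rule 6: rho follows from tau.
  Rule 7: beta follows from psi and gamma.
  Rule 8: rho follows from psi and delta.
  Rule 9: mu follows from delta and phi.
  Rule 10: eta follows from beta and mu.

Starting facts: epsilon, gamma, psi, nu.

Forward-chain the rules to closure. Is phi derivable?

phi would need omega (Rule 5), but omega is never established.

No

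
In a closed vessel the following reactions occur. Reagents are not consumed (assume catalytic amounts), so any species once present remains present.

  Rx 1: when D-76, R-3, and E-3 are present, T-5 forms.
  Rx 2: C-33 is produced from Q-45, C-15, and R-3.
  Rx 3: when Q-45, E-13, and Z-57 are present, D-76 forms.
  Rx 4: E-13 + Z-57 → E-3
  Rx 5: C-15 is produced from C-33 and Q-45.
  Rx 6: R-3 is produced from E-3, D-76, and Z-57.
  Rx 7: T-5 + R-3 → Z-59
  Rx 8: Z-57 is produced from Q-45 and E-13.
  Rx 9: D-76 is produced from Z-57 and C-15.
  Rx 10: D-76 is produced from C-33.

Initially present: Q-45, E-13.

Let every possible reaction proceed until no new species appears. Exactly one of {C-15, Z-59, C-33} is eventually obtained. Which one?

Z-59

Q-45 and E-13 present → Z-57 forms (Rx 8).
Q-45, E-13, and Z-57 present → D-76 forms (Rx 3).
E-13 and Z-57 present → E-3 forms (Rx 4).
E-3, D-76, and Z-57 present → R-3 forms (Rx 6).
D-76, R-3, and E-3 present → T-5 forms (Rx 1).
T-5 and R-3 present → Z-59 forms (Rx 7).
C-15 would need C-33 and Q-45 (Rx 5), but C-33 never forms. C-33 would need Q-45, C-15, and R-3 (Rx 2), but C-15 never forms.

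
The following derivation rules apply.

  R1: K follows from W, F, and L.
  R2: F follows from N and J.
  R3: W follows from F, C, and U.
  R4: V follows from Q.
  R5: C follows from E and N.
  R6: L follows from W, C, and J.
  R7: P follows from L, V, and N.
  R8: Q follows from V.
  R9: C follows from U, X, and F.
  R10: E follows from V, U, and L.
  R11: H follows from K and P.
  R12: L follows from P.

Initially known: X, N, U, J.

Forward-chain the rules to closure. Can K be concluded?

Yes

From N and J, R2 gives F.
U, X, and F hold, so C follows (R9).
From F, C, and U, R3 gives W.
From W, C, and J, R6 gives L.
From W, F, and L, R1 gives K.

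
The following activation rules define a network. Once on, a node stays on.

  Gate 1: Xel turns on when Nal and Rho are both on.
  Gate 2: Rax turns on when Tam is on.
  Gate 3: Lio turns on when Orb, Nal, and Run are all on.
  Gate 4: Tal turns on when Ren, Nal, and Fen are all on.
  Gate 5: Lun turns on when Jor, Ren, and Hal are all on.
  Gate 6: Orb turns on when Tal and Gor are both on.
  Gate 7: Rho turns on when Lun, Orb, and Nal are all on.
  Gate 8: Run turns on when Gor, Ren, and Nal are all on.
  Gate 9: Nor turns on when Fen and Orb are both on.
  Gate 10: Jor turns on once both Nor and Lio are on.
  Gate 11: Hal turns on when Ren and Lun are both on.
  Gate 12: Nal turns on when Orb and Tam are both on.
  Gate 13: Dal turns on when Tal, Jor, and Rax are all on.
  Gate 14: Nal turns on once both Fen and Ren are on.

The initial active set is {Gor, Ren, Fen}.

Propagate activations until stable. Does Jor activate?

Fen and Ren are on, so Nal turns on (Gate 14).
Gate 4: Ren, Nal, and Fen on → Tal on.
Gor, Ren, and Nal are on, so Run turns on (Gate 8).
Tal and Gor are on, so Orb turns on (Gate 6).
Fen and Orb are on, so Nor turns on (Gate 9).
Gate 3: Orb, Nal, and Run on → Lio on.
Nor and Lio are on, so Jor turns on (Gate 10).

Yes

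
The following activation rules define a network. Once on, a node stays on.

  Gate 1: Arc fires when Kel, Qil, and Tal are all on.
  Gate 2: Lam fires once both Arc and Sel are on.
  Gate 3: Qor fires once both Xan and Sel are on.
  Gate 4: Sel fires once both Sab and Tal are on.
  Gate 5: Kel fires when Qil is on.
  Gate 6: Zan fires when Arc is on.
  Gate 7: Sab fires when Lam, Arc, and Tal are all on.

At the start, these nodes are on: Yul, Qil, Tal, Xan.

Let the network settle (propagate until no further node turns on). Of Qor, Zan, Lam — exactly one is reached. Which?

Qil is on, so Kel fires (Gate 5).
Kel, Qil, and Tal are on, so Arc fires (Gate 1).
Arc is on, so Zan fires (Gate 6).
Lam would need Arc and Sel (Gate 2), but Sel never turns on. Qor would need Xan and Sel (Gate 3), but Sel never turns on.

Zan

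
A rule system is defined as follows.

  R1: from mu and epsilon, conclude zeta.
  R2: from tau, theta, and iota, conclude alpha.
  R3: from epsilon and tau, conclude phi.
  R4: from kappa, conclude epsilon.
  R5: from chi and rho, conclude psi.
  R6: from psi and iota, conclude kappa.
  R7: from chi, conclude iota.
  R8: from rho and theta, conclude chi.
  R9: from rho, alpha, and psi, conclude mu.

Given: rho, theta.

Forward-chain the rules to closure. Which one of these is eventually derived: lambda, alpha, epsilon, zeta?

epsilon

rho and theta hold, so chi follows (R8).
From chi and rho, R5 gives psi.
From chi, R7 gives iota.
psi and iota hold, so kappa follows (R6).
From kappa, R4 gives epsilon.
No rule produces lambda, and it is not given. alpha would need tau, theta, and iota (R2), but tau is never established. zeta would need mu and epsilon (R1), but mu is never established.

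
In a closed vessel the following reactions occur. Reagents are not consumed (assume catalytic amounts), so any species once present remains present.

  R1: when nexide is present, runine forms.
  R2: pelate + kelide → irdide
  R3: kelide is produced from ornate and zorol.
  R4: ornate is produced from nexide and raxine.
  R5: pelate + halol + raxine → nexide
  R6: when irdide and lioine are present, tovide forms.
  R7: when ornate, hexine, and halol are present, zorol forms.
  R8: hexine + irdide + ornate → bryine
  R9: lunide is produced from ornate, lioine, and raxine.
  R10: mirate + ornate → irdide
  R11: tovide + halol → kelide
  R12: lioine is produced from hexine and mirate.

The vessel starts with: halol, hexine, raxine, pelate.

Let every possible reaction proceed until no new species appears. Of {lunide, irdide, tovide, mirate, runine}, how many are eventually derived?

2

pelate, halol, and raxine present → nexide forms (R5).
nexide present → runine forms (R1).
nexide and raxine present → ornate forms (R4).
ornate, hexine, and halol present → zorol forms (R7).
ornate and zorol present → kelide forms (R3).
pelate and kelide present → irdide forms (R2).
lunide would need ornate, lioine, and raxine (R9), but lioine never forms.
irdide: reached.
tovide would need irdide and lioine (R6), but lioine never forms.
No rule produces mirate, and it is not given.
runine: reached.
Reached: irdide and runine — 2 of the 5.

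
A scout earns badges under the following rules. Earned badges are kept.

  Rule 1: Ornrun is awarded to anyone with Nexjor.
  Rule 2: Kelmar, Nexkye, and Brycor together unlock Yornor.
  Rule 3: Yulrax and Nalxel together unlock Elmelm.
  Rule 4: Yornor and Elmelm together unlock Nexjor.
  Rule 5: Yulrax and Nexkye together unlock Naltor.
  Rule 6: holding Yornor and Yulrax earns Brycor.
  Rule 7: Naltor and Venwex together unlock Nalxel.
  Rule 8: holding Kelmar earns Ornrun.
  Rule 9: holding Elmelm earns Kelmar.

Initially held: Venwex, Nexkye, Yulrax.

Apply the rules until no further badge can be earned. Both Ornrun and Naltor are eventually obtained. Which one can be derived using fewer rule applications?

Naltor: With Yulrax and Nexkye, Naltor is earned (Rule 5). [1 rule application]
Ornrun: With Yulrax and Nexkye, Naltor is earned (Rule 5). With Naltor and Venwex, Nalxel is earned (Rule 7). With Yulrax and Nalxel, Elmelm is earned (Rule 3). With Elmelm, Kelmar is earned (Rule 9). With Kelmar, Ornrun is earned (Rule 8). [5 rule applications]
Naltor needs fewer.

Naltor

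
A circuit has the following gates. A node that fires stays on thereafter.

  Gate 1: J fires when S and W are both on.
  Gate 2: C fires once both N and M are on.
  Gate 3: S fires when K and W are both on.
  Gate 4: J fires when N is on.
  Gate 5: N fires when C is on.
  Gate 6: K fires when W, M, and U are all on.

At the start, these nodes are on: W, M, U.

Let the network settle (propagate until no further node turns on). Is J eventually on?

W, M, and U are on, so K fires (Gate 6).
Gate 3: K and W on → S on.
S and W are on, so J fires (Gate 1).

Yes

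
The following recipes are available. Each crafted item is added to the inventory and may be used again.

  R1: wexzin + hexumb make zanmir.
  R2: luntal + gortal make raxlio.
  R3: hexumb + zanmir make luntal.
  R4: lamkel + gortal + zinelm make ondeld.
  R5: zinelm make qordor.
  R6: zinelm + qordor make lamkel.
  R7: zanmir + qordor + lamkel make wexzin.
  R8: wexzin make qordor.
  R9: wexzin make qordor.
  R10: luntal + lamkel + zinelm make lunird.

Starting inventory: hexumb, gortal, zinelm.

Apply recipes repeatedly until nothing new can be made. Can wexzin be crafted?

No

wexzin would need zanmir, qordor, and lamkel (R7), but zanmir is never obtained.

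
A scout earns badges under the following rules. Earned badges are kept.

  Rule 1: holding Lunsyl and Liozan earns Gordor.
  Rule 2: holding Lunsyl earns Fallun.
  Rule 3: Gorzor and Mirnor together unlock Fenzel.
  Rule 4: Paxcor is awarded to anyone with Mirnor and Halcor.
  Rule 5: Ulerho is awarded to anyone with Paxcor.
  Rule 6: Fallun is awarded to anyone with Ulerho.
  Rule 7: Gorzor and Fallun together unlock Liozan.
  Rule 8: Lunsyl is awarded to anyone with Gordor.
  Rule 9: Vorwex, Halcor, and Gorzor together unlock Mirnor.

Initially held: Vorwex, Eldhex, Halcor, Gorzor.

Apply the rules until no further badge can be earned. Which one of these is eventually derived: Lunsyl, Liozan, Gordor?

Liozan

With Vorwex, Halcor, and Gorzor, Mirnor is earned (Rule 9).
With Mirnor and Halcor, Paxcor is earned (Rule 4).
With Paxcor, Ulerho is earned (Rule 5).
With Ulerho, Fallun is earned (Rule 6).
With Gorzor and Fallun, Liozan is earned (Rule 7).
Lunsyl would need Gordor (Rule 8), but Gordor is never earned. Gordor would need Lunsyl and Liozan (Rule 1), but Lunsyl is never earned.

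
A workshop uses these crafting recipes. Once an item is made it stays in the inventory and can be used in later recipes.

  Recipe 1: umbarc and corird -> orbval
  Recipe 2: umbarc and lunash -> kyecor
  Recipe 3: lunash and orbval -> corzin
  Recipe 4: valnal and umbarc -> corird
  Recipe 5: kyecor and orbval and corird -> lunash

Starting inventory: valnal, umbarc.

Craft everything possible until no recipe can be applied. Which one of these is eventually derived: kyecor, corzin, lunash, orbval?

orbval

Using Recipe 4, valnal and umbarc make corird.
umbarc and corird -> orbval (Recipe 1).
kyecor would need umbarc and lunash (Recipe 2), but lunash is never obtained. corzin would need lunash and orbval (Recipe 3), but lunash is never obtained. lunash would need kyecor, orbval, and corird (Recipe 5), but kyecor is never obtained.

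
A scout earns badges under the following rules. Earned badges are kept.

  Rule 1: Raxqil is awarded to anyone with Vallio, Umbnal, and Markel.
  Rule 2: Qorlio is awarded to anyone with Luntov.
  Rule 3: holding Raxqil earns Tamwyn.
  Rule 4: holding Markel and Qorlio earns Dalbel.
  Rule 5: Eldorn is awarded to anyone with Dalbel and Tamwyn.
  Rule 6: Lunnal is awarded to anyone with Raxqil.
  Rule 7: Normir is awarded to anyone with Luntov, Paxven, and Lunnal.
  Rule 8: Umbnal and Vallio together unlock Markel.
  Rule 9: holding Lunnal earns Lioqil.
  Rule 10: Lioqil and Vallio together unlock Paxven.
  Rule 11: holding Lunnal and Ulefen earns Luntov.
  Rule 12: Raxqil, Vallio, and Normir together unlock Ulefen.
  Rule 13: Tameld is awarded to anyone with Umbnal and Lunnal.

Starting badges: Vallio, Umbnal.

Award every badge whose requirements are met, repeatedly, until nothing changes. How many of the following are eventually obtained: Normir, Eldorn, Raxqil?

With Umbnal and Vallio, Markel is earned (Rule 8).
With Vallio, Umbnal, and Markel, Raxqil is earned (Rule 1).
Normir would need Luntov, Paxven, and Lunnal (Rule 7), but Luntov is never earned.
Eldorn would need Dalbel and Tamwyn (Rule 5), but Dalbel is never earned.
Raxqil: reached.
Reached: Raxqil — 1 of the 3.

1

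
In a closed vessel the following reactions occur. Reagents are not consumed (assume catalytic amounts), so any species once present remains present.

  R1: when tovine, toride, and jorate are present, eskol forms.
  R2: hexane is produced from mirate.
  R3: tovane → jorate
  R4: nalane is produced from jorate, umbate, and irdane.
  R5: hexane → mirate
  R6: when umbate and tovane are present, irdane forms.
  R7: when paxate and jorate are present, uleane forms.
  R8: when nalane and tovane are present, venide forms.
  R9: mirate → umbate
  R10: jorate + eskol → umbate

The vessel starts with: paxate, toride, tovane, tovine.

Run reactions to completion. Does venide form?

tovane present → jorate forms (R3).
tovine, toride, and jorate present → eskol forms (R1).
jorate and eskol present → umbate forms (R10).
umbate and tovane present → irdane forms (R6).
jorate, umbate, and irdane present → nalane forms (R4).
nalane and tovane present → venide forms (R8).

Yes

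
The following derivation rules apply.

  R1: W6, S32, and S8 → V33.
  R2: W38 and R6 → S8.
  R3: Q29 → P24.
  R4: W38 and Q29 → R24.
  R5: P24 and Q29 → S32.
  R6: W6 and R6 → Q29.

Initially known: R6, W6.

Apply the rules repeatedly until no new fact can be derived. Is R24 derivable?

No

R24 would need W38 and Q29 (R4), but W38 is never established.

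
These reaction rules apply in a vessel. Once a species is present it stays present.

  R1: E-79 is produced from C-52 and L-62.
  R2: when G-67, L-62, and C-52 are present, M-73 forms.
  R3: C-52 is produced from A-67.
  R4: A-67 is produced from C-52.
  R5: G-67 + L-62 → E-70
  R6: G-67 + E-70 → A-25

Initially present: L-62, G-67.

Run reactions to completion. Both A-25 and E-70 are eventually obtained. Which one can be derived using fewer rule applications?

E-70

E-70: G-67 and L-62 present → E-70 forms (R5). [1 rule application]
A-25: G-67 and L-62 present → E-70 forms (R5). G-67 and E-70 present → A-25 forms (R6). [2 rule applications]
E-70 needs fewer.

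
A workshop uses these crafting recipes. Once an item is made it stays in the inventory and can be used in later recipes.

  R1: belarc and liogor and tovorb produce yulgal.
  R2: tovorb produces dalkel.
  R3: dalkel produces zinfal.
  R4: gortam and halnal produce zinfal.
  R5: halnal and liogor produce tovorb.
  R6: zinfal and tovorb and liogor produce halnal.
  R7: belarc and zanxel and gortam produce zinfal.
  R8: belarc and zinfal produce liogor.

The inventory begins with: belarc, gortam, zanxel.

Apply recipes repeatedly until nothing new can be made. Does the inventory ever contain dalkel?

No

dalkel would need tovorb (R2), but tovorb is never obtained.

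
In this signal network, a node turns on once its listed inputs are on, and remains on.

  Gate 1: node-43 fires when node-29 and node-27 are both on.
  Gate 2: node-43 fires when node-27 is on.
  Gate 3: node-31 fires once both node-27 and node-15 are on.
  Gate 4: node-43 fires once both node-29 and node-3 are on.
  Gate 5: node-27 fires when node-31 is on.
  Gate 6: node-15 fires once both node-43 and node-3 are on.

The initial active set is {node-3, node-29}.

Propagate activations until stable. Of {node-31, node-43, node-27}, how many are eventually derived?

1

node-29 and node-3 are on, so node-43 fires (Gate 4).
node-31 would need node-27 and node-15 (Gate 3), but node-27 never turns on.
node-43: reached.
node-27 would need node-31 (Gate 5), but node-31 never turns on.
Reached: node-43 — 1 of the 3.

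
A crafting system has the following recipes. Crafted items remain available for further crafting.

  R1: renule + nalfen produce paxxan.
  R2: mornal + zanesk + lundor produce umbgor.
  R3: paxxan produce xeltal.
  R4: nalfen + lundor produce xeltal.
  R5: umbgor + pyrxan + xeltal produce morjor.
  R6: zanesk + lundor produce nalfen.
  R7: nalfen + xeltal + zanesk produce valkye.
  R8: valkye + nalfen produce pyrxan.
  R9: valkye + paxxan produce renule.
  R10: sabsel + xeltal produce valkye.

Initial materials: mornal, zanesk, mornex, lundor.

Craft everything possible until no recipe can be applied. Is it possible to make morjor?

mornal + zanesk + lundor → umbgor (R2).
Using R6, zanesk and lundor make nalfen.
Using R4, nalfen and lundor make xeltal.
Using R7, nalfen, xeltal, and zanesk make valkye.
Using R8, valkye and nalfen make pyrxan.
umbgor + pyrxan + xeltal → morjor (R5).

Yes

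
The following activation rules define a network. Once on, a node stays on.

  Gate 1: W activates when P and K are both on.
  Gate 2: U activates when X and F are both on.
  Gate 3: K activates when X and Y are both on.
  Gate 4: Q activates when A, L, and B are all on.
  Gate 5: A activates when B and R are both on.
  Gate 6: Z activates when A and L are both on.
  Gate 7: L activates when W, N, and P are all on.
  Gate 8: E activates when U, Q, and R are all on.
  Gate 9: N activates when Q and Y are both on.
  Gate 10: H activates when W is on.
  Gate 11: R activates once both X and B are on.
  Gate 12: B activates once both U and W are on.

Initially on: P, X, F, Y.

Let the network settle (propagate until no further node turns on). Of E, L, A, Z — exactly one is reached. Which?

Gate 3: X and Y on → K on.
X and F are on, so U activates (Gate 2).
Gate 1: P and K on → W on.
U and W are on, so B activates (Gate 12).
X and B are on, so R activates (Gate 11).
Gate 5: B and R on → A on.
L would need W, N, and P (Gate 7), but N never turns on. E would need U, Q, and R (Gate 8), but Q never turns on. Z would need A and L (Gate 6), but L never turns on.

A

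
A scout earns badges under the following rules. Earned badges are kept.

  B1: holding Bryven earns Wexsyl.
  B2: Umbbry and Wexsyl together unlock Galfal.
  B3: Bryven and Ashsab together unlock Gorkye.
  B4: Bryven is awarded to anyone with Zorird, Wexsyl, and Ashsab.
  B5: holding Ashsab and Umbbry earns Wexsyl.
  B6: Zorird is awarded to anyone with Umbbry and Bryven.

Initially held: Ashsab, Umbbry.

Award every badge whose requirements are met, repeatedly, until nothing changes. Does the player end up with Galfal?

With Ashsab and Umbbry, Wexsyl is earned (B5).
With Umbbry and Wexsyl, Galfal is earned (B2).

Yes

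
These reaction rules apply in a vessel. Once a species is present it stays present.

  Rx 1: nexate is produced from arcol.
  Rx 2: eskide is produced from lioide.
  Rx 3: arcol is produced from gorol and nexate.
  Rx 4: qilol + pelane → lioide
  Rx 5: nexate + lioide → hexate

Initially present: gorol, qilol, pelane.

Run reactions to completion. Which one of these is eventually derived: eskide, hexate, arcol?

eskide

qilol and pelane present → lioide forms (Rx 4).
lioide present → eskide forms (Rx 2).
arcol would need gorol and nexate (Rx 3), but nexate never forms. hexate would need nexate and lioide (Rx 5), but nexate never forms.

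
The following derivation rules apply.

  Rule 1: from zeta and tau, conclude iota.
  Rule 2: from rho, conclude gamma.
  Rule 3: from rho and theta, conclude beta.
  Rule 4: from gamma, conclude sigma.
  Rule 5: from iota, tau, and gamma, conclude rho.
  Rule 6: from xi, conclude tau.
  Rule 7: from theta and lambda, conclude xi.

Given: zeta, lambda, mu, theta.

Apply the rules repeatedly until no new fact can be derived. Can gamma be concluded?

gamma would need rho (Rule 2), but rho is never established.

No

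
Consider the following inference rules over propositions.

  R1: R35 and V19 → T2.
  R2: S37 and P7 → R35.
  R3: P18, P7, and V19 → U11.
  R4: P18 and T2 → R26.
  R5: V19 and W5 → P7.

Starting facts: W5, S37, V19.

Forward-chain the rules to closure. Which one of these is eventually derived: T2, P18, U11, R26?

V19 and W5 hold, so P7 follows (R5).
From S37 and P7, R2 gives R35.
R35 and V19 hold, so T2 follows (R1).
R26 would need P18 and T2 (R4), but P18 is never established. U11 would need P18, P7, and V19 (R3), but P18 is never established. No rule produces P18, and it is not given.

T2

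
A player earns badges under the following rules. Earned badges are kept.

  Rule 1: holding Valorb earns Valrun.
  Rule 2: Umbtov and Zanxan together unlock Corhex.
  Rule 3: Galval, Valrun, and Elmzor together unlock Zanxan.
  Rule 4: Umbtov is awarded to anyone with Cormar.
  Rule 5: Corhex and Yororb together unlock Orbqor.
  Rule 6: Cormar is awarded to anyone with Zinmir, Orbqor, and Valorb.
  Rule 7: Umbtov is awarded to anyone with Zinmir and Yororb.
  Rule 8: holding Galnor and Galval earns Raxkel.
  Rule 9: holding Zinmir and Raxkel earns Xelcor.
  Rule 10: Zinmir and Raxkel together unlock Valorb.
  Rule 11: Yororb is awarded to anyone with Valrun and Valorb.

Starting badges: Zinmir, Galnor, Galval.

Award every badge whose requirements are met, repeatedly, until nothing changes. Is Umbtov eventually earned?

With Galnor and Galval, Raxkel is earned (Rule 8).
With Zinmir and Raxkel, Valorb is earned (Rule 10).
With Valorb, Valrun is earned (Rule 1).
With Valrun and Valorb, Yororb is earned (Rule 11).
With Zinmir and Yororb, Umbtov is earned (Rule 7).

Yes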